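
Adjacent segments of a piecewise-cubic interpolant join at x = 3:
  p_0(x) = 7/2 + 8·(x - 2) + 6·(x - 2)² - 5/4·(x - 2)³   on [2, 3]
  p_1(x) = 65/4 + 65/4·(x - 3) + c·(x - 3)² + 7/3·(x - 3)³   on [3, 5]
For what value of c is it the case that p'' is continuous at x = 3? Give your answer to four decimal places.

p_0''(x) = 12 - 15/2·(x - 2), so p_0''(3) = 9/2. On the right, p_1''(3) = 2c, so c = 9/4.

2.2500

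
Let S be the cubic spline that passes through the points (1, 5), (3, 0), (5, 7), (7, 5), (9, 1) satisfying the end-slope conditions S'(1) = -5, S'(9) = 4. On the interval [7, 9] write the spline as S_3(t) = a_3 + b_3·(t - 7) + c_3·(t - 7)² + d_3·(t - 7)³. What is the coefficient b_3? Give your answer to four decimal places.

-3.8750

Put M_i = S'' at the i-th knot. Here h = (2, 2, 2, 2) and Δ = (-5/2, 7/2, -1, -2), so the interior equations h_(i-1)·M_(i-1) + 2(h_(i-1)+h_i)·M_i + h_i·M_(i+1) = 6(Δ_i − Δ_(i-1)) read
  2·M_0 + 8·M_1 + 2·M_2 = 6(Δ_1 - Δ_0) = 36
  2·M_1 + 8·M_2 + 2·M_3 = 6(Δ_2 - Δ_1) = -27
  2·M_2 + 8·M_3 + 2·M_4 = 6(Δ_3 - Δ_2) = -6
Clamped end conditions give two more equations: 2h_0·M_0 + h_0·M_1 = 6(Δ_0 - S'(1)) = 15 and h_3·M_3 + 2h_3·M_4 = 6(S'(9) - Δ_3) = 36.
Hence M_0 = 9/8, M_1 = 21/4, M_2 = -33/8, M_3 = -9/4, M_4 = 81/8.
On [7, 9], with S_3(t) = a_3 + b_3·(t - 7) + c_3·(t - 7)² + d_3·(t - 7)³: c_3 = M_3/2 = -9/8, d_3 = (M_4 - M_3)/(6h_3) = 33/32, b_3 = Δ_3 - h_3(2M_3 + M_4)/6 = -31/8.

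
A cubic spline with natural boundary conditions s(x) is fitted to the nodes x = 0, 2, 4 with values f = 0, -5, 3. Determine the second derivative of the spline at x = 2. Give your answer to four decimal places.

4.8750

With M_i denoting the second derivative at x_i, h_i = 2, 2, and Δ_i = (y_(i+1) − y_i)/h_i = -5/2, 4:
  2·M_0 + 8·M_1 + 2·M_2 = 6(Δ_1 - Δ_0) = 39
Natural end conditions: M_0 = M_2 = 0.
Forward elimination and back-substitution give M_0 = 0, M_1 = 39/8, M_2 = 0.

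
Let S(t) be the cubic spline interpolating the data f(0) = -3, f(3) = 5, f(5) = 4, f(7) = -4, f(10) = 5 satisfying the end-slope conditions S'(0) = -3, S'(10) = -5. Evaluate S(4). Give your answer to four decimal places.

6.3188

Write σ_i for S''(x_i). With h_i = 3, 2, 2, 3 and divided differences Δ_i = 8/3, -1/2, -4, 3, the continuity of S' gives the tridiagonal system
  3·σ_0 + 10·σ_1 + 2·σ_2 = 6(Δ_1 - Δ_0) = -19
  2·σ_1 + 8·σ_2 + 2·σ_3 = 6(Δ_2 - Δ_1) = -21
  2·σ_2 + 10·σ_3 + 3·σ_4 = 6(Δ_3 - Δ_2) = 42
Clamped end conditions give two more equations: 2h_0·σ_0 + h_0·σ_1 = 6(Δ_0 - S'(0)) = 34 and h_3·σ_3 + 2h_3·σ_4 = 6(S'(10) - Δ_3) = -48.
Hence σ_0 = 439/60, σ_1 = -33/10, σ_2 = -159/40, σ_3 = 87/10, σ_4 = -247/20.
On [3, 5], S(t) = 5 + 121/40·(t - 3) - 33/20·(t - 3)² - 9/160·(t - 3)³.
With (t - 3) = 1: S(4) = 1011/160.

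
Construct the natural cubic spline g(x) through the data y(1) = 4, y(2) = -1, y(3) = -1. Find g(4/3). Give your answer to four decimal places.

Write M_i for g''(x_i). With h_i = 1, 1 and divided differences Δ_i = -5, 0, the continuity of g' gives the tridiagonal system
  1·M_0 + 4·M_1 + 1·M_2 = 6(Δ_1 - Δ_0) = 30
Natural end conditions: M_0 = M_2 = 0.
Forward elimination and back-substitution give M_0 = 0, M_1 = 15/2, M_2 = 0.
On [1, 2], g(x) = 4 - 25/4·(x - 1) + 0·(x - 1)² + 5/4·(x - 1)³.
With (x - 1) = 1/3: g(4/3) = 53/27.

1.9630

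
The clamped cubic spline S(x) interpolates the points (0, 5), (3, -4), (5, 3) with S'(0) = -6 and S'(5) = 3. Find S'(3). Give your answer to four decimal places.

1.6500

Let m_i = S''(x_i). Step sizes h_i = 3, 2; slopes of the chords Δ_i = (y_(i+1) - y_i)/h_i = -3, 7/2.
  3·m_0 + 10·m_1 + 2·m_2 = 6(Δ_1 - Δ_0) = 39
Clamped end conditions give two more equations: 2h_0·m_0 + h_0·m_1 = 6(Δ_0 - S'(0)) = 18 and h_1·m_1 + 2h_1·m_2 = 6(S'(5) - Δ_1) = -3.
Solving: m_0 = 9/10, m_1 = 21/5, m_2 = -57/20.
On [3, 5], S'(x) = b_1 + 2c_1·(x - 3) + 3d_1·(x - 3)² with b_1 = Δ_1 - h_1(2m_1 + m_2)/6 = 33/20, c_1 = m_1/2 = 21/10, d_1 = (m_2 - m_1)/(6h_1) = -47/80. So S'(3) = 33/20.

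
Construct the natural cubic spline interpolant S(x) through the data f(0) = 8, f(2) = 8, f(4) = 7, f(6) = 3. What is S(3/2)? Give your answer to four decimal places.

8.0219

Write M_i for S''(x_i). With h_i = 2, 2, 2 and divided differences Δ_i = 0, -1/2, -2, the continuity of S' gives the tridiagonal system
  2·M_0 + 8·M_1 + 2·M_2 = 6(Δ_1 - Δ_0) = -3
  2·M_1 + 8·M_2 + 2·M_3 = 6(Δ_2 - Δ_1) = -9
Natural end conditions: M_0 = M_3 = 0.
Solving the tridiagonal system: M_0 = 0, M_1 = -1/10, M_2 = -11/10, M_3 = 0.
On [0, 2], S(x) = 8 + 1/30·x + 0·x² - 1/120·x³.
With x = 3/2: S(3/2) = 2567/320.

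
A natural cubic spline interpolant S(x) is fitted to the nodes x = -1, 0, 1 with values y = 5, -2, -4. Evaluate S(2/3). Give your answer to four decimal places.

Let m_i = S''(x_i). Step sizes h_i = 1, 1; slopes of the chords Δ_i = (y_(i+1) - y_i)/h_i = -7, -2.
  1·m_0 + 4·m_1 + 1·m_2 = 6(Δ_1 - Δ_0) = 30
Natural end conditions: m_0 = m_2 = 0.
Solving the tridiagonal system: m_0 = 0, m_1 = 15/2, m_2 = 0.
On [0, 1], S(x) = -2 - 9/2·x + 15/4·x² - 5/4·x³.
With x = 2/3: S(2/3) = -100/27.

-3.7037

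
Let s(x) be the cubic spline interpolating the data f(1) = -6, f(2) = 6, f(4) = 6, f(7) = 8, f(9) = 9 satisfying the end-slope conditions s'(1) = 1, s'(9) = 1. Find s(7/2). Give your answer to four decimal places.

8.1410

With m_i denoting the second derivative at x_i, h_i = 1, 2, 3, 2, and Δ_i = (y_(i+1) − y_i)/h_i = 12, 0, 2/3, 1/2:
  1·m_0 + 6·m_1 + 2·m_2 = 6(Δ_1 - Δ_0) = -72
  2·m_1 + 10·m_2 + 3·m_3 = 6(Δ_2 - Δ_1) = 4
  3·m_2 + 10·m_3 + 2·m_4 = 6(Δ_3 - Δ_2) = -1
Clamped end conditions give two more equations: 2h_0·m_0 + h_0·m_1 = 6(Δ_0 - s'(1)) = 66 and h_3·m_3 + 2h_3·m_4 = 6(s'(9) - Δ_3) = 3.
Solving the tridiagonal system: m_0 = 11873/273, m_1 = -5728/273, m_2 = 2839/546, m_3 = -183/91, m_4 = 639/364.
On [2, 4], s(x) = 6 + 6691/546·(x - 2) - 2864/273·(x - 2)² + 4765/2184·(x - 2)³.
With (x - 2) = 3/2: s(7/2) = 47413/5824.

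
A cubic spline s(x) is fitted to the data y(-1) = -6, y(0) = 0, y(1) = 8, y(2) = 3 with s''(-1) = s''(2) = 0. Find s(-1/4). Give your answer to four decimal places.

With M_i denoting the second derivative at x_i, h_i = 1, 1, 1, and Δ_i = (y_(i+1) − y_i)/h_i = 6, 8, -5:
  1·M_0 + 4·M_1 + 1·M_2 = 6(Δ_1 - Δ_0) = 12
  1·M_1 + 4·M_2 + 1·M_3 = 6(Δ_2 - Δ_1) = -78
Natural end conditions: M_0 = M_3 = 0.
Solving: M_0 = 0, M_1 = 42/5, M_2 = -108/5, M_3 = 0.
On [-1, 0], s(x) = -6 + 23/5·(x + 1) + 0·(x + 1)² + 7/5·(x + 1)³.
With (x + 1) = 3/4: s(-1/4) = -627/320.

-1.9594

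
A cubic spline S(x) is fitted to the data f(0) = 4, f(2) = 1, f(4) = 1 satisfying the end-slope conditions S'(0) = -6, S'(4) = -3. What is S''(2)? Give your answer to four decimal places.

Write M_i for S''(x_i). With h_i = 2, 2 and divided differences Δ_i = -3/2, 0, the continuity of S' gives the tridiagonal system
  2·M_0 + 8·M_1 + 2·M_2 = 6(Δ_1 - Δ_0) = 9
Clamped end conditions give two more equations: 2h_0·M_0 + h_0·M_1 = 6(Δ_0 - S'(0)) = 27 and h_1·M_1 + 2h_1·M_2 = 6(S'(4) - Δ_1) = -18.
Forward elimination and back-substitution give M_0 = 51/8, M_1 = 3/4, M_2 = -39/8.

0.7500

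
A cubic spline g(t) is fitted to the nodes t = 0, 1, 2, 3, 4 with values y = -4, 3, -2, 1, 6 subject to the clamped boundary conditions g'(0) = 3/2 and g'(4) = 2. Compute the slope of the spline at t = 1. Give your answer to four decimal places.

Let σ_i = g''(x_i). Step sizes h_i = 1, 1, 1, 1; slopes of the chords Δ_i = (y_(i+1) - y_i)/h_i = 7, -5, 3, 5.
  1·σ_0 + 4·σ_1 + 1·σ_2 = 6(Δ_1 - Δ_0) = -72
  1·σ_1 + 4·σ_2 + 1·σ_3 = 6(Δ_2 - Δ_1) = 48
  1·σ_2 + 4·σ_3 + 1·σ_4 = 6(Δ_3 - Δ_2) = 12
Clamped end conditions give two more equations: 2h_0·σ_0 + h_0·σ_1 = 6(Δ_0 - g'(0)) = 33 and h_3·σ_3 + 2h_3·σ_4 = 6(g'(4) - Δ_3) = -18.
Hence σ_0 = 1789/56, σ_1 = -865/28, σ_2 = 157/8, σ_3 = 11/28, σ_4 = -515/56.
On [1, 2], g'(t) = b_1 + 2c_1·(t - 1) + 3d_1·(t - 1)² with b_1 = Δ_1 - h_1(2σ_1 + σ_2)/6 = 227/112, c_1 = σ_1/2 = -865/56, d_1 = (σ_2 - σ_1)/(6h_1) = 943/112. So g'(1) = 227/112.

2.0268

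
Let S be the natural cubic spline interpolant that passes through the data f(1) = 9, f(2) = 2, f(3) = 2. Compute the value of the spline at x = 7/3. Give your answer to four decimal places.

1.3519

Let σ_i = S''(x_i). Step sizes h_i = 1, 1; slopes of the chords Δ_i = (y_(i+1) - y_i)/h_i = -7, 0.
  1·σ_0 + 4·σ_1 + 1·σ_2 = 6(Δ_1 - Δ_0) = 42
Natural end conditions: σ_0 = σ_2 = 0.
Solving: σ_0 = 0, σ_1 = 21/2, σ_2 = 0.
On [2, 3], S(x) = 2 - 7/2·(x - 2) + 21/4·(x - 2)² - 7/4·(x - 2)³.
With (x - 2) = 1/3: S(7/3) = 73/54.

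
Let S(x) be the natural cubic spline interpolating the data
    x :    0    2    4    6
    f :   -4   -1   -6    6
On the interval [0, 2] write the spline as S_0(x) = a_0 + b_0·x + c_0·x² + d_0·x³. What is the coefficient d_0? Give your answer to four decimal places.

-0.4083

With σ_i denoting the second derivative at x_i, h_i = 2, 2, 2, and Δ_i = (y_(i+1) − y_i)/h_i = 3/2, -5/2, 6:
  2·σ_0 + 8·σ_1 + 2·σ_2 = 6(Δ_1 - Δ_0) = -24
  2·σ_1 + 8·σ_2 + 2·σ_3 = 6(Δ_2 - Δ_1) = 51
Natural end conditions: σ_0 = σ_3 = 0.
Forward elimination and back-substitution give σ_0 = 0, σ_1 = -49/10, σ_2 = 38/5, σ_3 = 0.
On [0, 2], with S_0(x) = a_0 + b_0·x + c_0·x² + d_0·x³: c_0 = σ_0/2 = 0, d_0 = (σ_1 - σ_0)/(6h_0) = -49/120, b_0 = Δ_0 - h_0(2σ_0 + σ_1)/6 = 47/15.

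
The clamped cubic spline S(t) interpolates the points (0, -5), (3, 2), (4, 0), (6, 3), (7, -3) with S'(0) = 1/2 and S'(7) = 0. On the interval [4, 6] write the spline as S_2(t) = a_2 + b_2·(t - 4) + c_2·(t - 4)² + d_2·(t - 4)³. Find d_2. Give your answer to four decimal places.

-2.0369

With m_i denoting the second derivative at x_i, h_i = 3, 1, 2, 1, and Δ_i = (y_(i+1) − y_i)/h_i = 7/3, -2, 3/2, -6:
  3·m_0 + 8·m_1 + 1·m_2 = 6(Δ_1 - Δ_0) = -26
  1·m_1 + 6·m_2 + 2·m_3 = 6(Δ_2 - Δ_1) = 21
  2·m_2 + 6·m_3 + 1·m_4 = 6(Δ_3 - Δ_2) = -45
Clamped end conditions give two more equations: 2h_0·m_0 + h_0·m_1 = 6(Δ_0 - S'(0)) = 11 and h_3·m_3 + 2h_3·m_4 = 6(S'(7) - Δ_3) = 36.
Forward elimination and back-substitution give m_0 = 913/183, m_1 = -385/61, m_2 = 581/61, m_3 = -910/61, m_4 = 1553/61.
On [4, 6], with S_2(t) = a_2 + b_2·(t - 4) + c_2·(t - 4)² + d_2·(t - 4)³: c_2 = m_2/2 = 581/122, d_2 = (m_3 - m_2)/(6h_2) = -497/244, b_2 = Δ_2 - h_2(2m_2 + m_3)/6 = 15/122.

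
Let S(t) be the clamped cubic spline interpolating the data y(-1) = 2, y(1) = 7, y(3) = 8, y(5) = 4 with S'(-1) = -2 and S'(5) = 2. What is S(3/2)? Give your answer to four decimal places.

Put M_i = S'' at the i-th knot. Here h = (2, 2, 2) and Δ = (5/2, 1/2, -2), so the interior equations h_(i-1)·M_(i-1) + 2(h_(i-1)+h_i)·M_i + h_i·M_(i+1) = 6(Δ_i − Δ_(i-1)) read
  2·M_0 + 8·M_1 + 2·M_2 = 6(Δ_1 - Δ_0) = -12
  2·M_1 + 8·M_2 + 2·M_3 = 6(Δ_2 - Δ_1) = -15
Clamped end conditions give two more equations: 2h_0·M_0 + h_0·M_1 = 6(Δ_0 - S'(-1)) = 27 and h_2·M_2 + 2h_2·M_3 = 6(S'(5) - Δ_2) = 24.
Solving: M_0 = 122/15, M_1 = -83/30, M_2 = -46/15, M_3 = 113/15.
On [1, 3], S(t) = 7 + 101/30·(t - 1) - 83/60·(t - 1)² - 1/40·(t - 1)³.
With (t - 1) = 1/2: S(3/2) = 2667/320.

8.3344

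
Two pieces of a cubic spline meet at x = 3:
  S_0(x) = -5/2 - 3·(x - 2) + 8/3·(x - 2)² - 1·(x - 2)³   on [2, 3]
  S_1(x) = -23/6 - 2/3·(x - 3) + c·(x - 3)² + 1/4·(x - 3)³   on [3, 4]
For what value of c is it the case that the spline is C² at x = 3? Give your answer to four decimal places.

-0.3333

S_0''(x) = 16/3 - 6·(x - 2), so S_0''(3) = -2/3. On the right, S_1''(3) = 2c, so c = -1/3.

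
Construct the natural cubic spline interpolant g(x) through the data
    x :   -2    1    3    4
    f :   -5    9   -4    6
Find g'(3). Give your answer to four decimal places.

Write M_i for g''(x_i). With h_i = 3, 2, 1 and divided differences Δ_i = 14/3, -13/2, 10, the continuity of g' gives the tridiagonal system
  3·M_0 + 10·M_1 + 2·M_2 = 6(Δ_1 - Δ_0) = -67
  2·M_1 + 6·M_2 + 1·M_3 = 6(Δ_2 - Δ_1) = 99
Natural end conditions: M_0 = M_3 = 0.
Hence M_0 = 0, M_1 = -75/7, M_2 = 281/14, M_3 = 0.
On [3, 4], g'(x) = b_2 + 2c_2·(x - 3) + 3d_2·(x - 3)² with b_2 = Δ_2 - h_2(2M_2 + M_3)/6 = 139/42, c_2 = M_2/2 = 281/28, d_2 = (M_3 - M_2)/(6h_2) = -281/84. So g'(3) = 139/42.

3.3095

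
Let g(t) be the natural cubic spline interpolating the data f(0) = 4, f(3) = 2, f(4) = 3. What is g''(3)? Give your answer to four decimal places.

1.2500

With m_i denoting the second derivative at x_i, h_i = 3, 1, and Δ_i = (y_(i+1) − y_i)/h_i = -2/3, 1:
  3·m_0 + 8·m_1 + 1·m_2 = 6(Δ_1 - Δ_0) = 10
Natural end conditions: m_0 = m_2 = 0.
Solving the tridiagonal system: m_0 = 0, m_1 = 5/4, m_2 = 0.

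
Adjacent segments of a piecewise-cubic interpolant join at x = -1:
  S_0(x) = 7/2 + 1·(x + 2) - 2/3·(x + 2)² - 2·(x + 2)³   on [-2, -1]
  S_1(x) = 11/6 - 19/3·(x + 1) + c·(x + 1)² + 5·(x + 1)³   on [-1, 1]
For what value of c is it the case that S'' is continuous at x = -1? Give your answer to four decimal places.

-6.6667

S_0''(x) = -4/3 - 12·(x + 2), so S_0''(-1) = -40/3. On the right, S_1''(-1) = 2c, so c = -20/3.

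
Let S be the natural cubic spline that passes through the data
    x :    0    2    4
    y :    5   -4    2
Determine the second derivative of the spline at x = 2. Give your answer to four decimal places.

Put σ_i = S'' at the i-th knot. Here h = (2, 2) and Δ = (-9/2, 3), so the interior equations h_(i-1)·σ_(i-1) + 2(h_(i-1)+h_i)·σ_i + h_i·σ_(i+1) = 6(Δ_i − Δ_(i-1)) read
  2·σ_0 + 8·σ_1 + 2·σ_2 = 6(Δ_1 - Δ_0) = 45
Natural end conditions: σ_0 = σ_2 = 0.
Hence σ_0 = 0, σ_1 = 45/8, σ_2 = 0.

5.6250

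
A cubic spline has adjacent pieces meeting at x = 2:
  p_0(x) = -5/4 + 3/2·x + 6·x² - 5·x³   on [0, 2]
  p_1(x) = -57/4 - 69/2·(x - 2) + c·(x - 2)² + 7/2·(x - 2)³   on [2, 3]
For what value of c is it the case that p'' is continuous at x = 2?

p_0''(x) = 12 - 30·x, so p_0''(2) = -48. On the right, p_1''(2) = 2c, so c = -24.

-24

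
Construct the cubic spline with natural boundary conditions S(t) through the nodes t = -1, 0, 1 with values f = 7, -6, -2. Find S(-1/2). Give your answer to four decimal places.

Let M_i = S''(x_i). Step sizes h_i = 1, 1; slopes of the chords Δ_i = (y_(i+1) - y_i)/h_i = -13, 4.
  1·M_0 + 4·M_1 + 1·M_2 = 6(Δ_1 - Δ_0) = 102
Natural end conditions: M_0 = M_2 = 0.
Hence M_0 = 0, M_1 = 51/2, M_2 = 0.
On [-1, 0], S(t) = 7 - 69/4·(t + 1) + 0·(t + 1)² + 17/4·(t + 1)³.
With (t + 1) = 1/2: S(-1/2) = -35/32.

-1.0938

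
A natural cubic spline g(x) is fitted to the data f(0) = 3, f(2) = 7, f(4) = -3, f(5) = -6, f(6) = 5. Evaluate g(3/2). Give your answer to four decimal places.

7.1641

Write M_i for g''(x_i). With h_i = 2, 2, 1, 1 and divided differences Δ_i = 2, -5, -3, 11, the continuity of g' gives the tridiagonal system
  2·M_0 + 8·M_1 + 2·M_2 = 6(Δ_1 - Δ_0) = -42
  2·M_1 + 6·M_2 + 1·M_3 = 6(Δ_2 - Δ_1) = 12
  1·M_2 + 4·M_3 + 1·M_4 = 6(Δ_3 - Δ_2) = 84
Natural end conditions: M_0 = M_4 = 0.
Hence M_0 = 0, M_1 = -149/28, M_2 = 2/7, M_3 = 293/14, M_4 = 0.
On [0, 2], g(x) = 3 + 317/84·x + 0·x² - 149/336·x³.
With x = 3/2: g(3/2) = 917/128.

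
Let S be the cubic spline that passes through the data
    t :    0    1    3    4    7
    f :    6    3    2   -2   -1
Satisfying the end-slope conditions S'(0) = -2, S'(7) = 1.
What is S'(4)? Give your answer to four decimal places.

Put M_i = S'' at the i-th knot. Here h = (1, 2, 1, 3) and Δ = (-3, -1/2, -4, 1/3), so the interior equations h_(i-1)·M_(i-1) + 2(h_(i-1)+h_i)·M_i + h_i·M_(i+1) = 6(Δ_i − Δ_(i-1)) read
  1·M_0 + 6·M_1 + 2·M_2 = 6(Δ_1 - Δ_0) = 15
  2·M_1 + 6·M_2 + 1·M_3 = 6(Δ_2 - Δ_1) = -21
  1·M_2 + 8·M_3 + 3·M_4 = 6(Δ_3 - Δ_2) = 26
Clamped end conditions give two more equations: 2h_0·M_0 + h_0·M_1 = 6(Δ_0 - S'(0)) = -6 and h_3·M_3 + 2h_3·M_4 = 6(S'(7) - Δ_3) = 4.
Forward elimination and back-substitution give M_0 = -701/122, M_1 = 335/61, M_2 = -1489/244, M_3 = 565/122, M_4 = -1207/732.
On [4, 7], S'(t) = b_3 + 2c_3·(t - 4) + 3d_3·(t - 4)² with b_3 = Δ_3 - h_3(2M_3 + M_4)/6 = -1695/488, c_3 = M_3/2 = 565/244, d_3 = (M_4 - M_3)/(6h_3) = -4597/13176. So S'(4) = -1695/488.

-3.4734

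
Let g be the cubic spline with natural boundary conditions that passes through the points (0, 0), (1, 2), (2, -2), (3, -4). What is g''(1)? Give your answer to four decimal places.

-10.4000

With M_i denoting the second derivative at x_i, h_i = 1, 1, 1, and Δ_i = (y_(i+1) − y_i)/h_i = 2, -4, -2:
  1·M_0 + 4·M_1 + 1·M_2 = 6(Δ_1 - Δ_0) = -36
  1·M_1 + 4·M_2 + 1·M_3 = 6(Δ_2 - Δ_1) = 12
Natural end conditions: M_0 = M_3 = 0.
Solving: M_0 = 0, M_1 = -52/5, M_2 = 28/5, M_3 = 0.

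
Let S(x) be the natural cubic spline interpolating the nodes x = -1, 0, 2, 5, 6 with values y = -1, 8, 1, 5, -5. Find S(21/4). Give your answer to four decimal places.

3.1635

Put σ_i = S'' at the i-th knot. Here h = (1, 2, 3, 1) and Δ = (9, -7/2, 4/3, -10), so the interior equations h_(i-1)·σ_(i-1) + 2(h_(i-1)+h_i)·σ_i + h_i·σ_(i+1) = 6(Δ_i − Δ_(i-1)) read
  1·σ_0 + 6·σ_1 + 2·σ_2 = 6(Δ_1 - Δ_0) = -75
  2·σ_1 + 10·σ_2 + 3·σ_3 = 6(Δ_2 - Δ_1) = 29
  3·σ_2 + 8·σ_3 + 1·σ_4 = 6(Δ_3 - Δ_2) = -68
Natural end conditions: σ_0 = σ_4 = 0.
Solving the tridiagonal system: σ_0 = 0, σ_1 = -6197/394, σ_2 = 1908/197, σ_3 = -2390/197, σ_4 = 0.
On [5, 6], S(x) = 5 - 3520/591·(x - 5) - 1195/197·(x - 5)² + 1195/591·(x - 5)³.
With (x - 5) = 1/4: S(21/4) = 39885/12608.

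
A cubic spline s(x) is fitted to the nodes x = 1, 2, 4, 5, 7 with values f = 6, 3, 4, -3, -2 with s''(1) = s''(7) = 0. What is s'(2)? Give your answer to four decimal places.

-0.5538

Write M_i for s''(x_i). With h_i = 1, 2, 1, 2 and divided differences Δ_i = -3, 1/2, -7, 1/2, the continuity of s' gives the tridiagonal system
  1·M_0 + 6·M_1 + 2·M_2 = 6(Δ_1 - Δ_0) = 21
  2·M_1 + 6·M_2 + 1·M_3 = 6(Δ_2 - Δ_1) = -45
  1·M_2 + 6·M_3 + 2·M_4 = 6(Δ_3 - Δ_2) = 45
Natural end conditions: M_0 = M_4 = 0.
Solving: M_0 = 0, M_1 = 455/62, M_2 = -357/31, M_3 = 292/31, M_4 = 0.
On [2, 4], s'(x) = b_1 + 2c_1·(x - 2) + 3d_1·(x - 2)² with b_1 = Δ_1 - h_1(2M_1 + M_2)/6 = -103/186, c_1 = M_1/2 = 455/124, d_1 = (M_2 - M_1)/(6h_1) = -1169/744. So s'(2) = -103/186.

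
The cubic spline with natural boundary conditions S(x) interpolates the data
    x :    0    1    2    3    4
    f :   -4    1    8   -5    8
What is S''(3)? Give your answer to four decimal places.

With σ_i denoting the second derivative at x_i, h_i = 1, 1, 1, 1, and Δ_i = (y_(i+1) − y_i)/h_i = 5, 7, -13, 13:
  1·σ_0 + 4·σ_1 + 1·σ_2 = 6(Δ_1 - Δ_0) = 12
  1·σ_1 + 4·σ_2 + 1·σ_3 = 6(Δ_2 - Δ_1) = -120
  1·σ_2 + 4·σ_3 + 1·σ_4 = 6(Δ_3 - Δ_2) = 156
Natural end conditions: σ_0 = σ_4 = 0.
Forward elimination and back-substitution give σ_0 = 0, σ_1 = 102/7, σ_2 = -324/7, σ_3 = 354/7, σ_4 = 0.

50.5714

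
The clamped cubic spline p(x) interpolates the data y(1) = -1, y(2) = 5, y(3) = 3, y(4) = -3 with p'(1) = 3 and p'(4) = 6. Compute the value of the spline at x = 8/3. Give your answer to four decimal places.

5.1185

Put M_i = p'' at the i-th knot. Here h = (1, 1, 1) and Δ = (6, -2, -6), so the interior equations h_(i-1)·M_(i-1) + 2(h_(i-1)+h_i)·M_i + h_i·M_(i+1) = 6(Δ_i − Δ_(i-1)) read
  1·M_0 + 4·M_1 + 1·M_2 = 6(Δ_1 - Δ_0) = -48
  1·M_1 + 4·M_2 + 1·M_3 = 6(Δ_2 - Δ_1) = -24
Clamped end conditions give two more equations: 2h_0·M_0 + h_0·M_1 = 6(Δ_0 - p'(1)) = 18 and h_2·M_2 + 2h_2·M_3 = 6(p'(4) - Δ_2) = 72.
Forward elimination and back-substitution give M_0 = 76/5, M_1 = -62/5, M_2 = -68/5, M_3 = 214/5.
On [2, 3], p(x) = 5 + 22/5·(x - 2) - 31/5·(x - 2)² - 1/5·(x - 2)³.
With (x - 2) = 2/3: p(8/3) = 691/135.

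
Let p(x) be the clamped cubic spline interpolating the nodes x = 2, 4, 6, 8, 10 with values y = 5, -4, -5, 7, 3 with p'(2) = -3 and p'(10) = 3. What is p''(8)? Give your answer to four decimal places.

-11.0357

Let M_i = p''(x_i). Step sizes h_i = 2, 2, 2, 2; slopes of the chords Δ_i = (y_(i+1) - y_i)/h_i = -9/2, -1/2, 6, -2.
  2·M_0 + 8·M_1 + 2·M_2 = 6(Δ_1 - Δ_0) = 24
  2·M_1 + 8·M_2 + 2·M_3 = 6(Δ_2 - Δ_1) = 39
  2·M_2 + 8·M_3 + 2·M_4 = 6(Δ_3 - Δ_2) = -48
Clamped end conditions give two more equations: 2h_0·M_0 + h_0·M_1 = 6(Δ_0 - p'(2)) = -9 and h_3·M_3 + 2h_3·M_4 = 6(p'(10) - Δ_3) = 30.
Solving: M_0 = -183/56, M_1 = 57/28, M_2 = 57/8, M_3 = -309/28, M_4 = 729/56.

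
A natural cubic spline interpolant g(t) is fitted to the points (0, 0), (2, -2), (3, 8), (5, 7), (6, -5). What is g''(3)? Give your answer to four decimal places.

Put σ_i = g'' at the i-th knot. Here h = (2, 1, 2, 1) and Δ = (-1, 10, -1/2, -12), so the interior equations h_(i-1)·σ_(i-1) + 2(h_(i-1)+h_i)·σ_i + h_i·σ_(i+1) = 6(Δ_i − Δ_(i-1)) read
  2·σ_0 + 6·σ_1 + 1·σ_2 = 6(Δ_1 - Δ_0) = 66
  1·σ_1 + 6·σ_2 + 2·σ_3 = 6(Δ_2 - Δ_1) = -63
  2·σ_2 + 6·σ_3 + 1·σ_4 = 6(Δ_3 - Δ_2) = -69
Natural end conditions: σ_0 = σ_4 = 0.
Forward elimination and back-substitution give σ_0 = 0, σ_1 = 392/31, σ_2 = -306/31, σ_3 = -509/62, σ_4 = 0.

-9.8710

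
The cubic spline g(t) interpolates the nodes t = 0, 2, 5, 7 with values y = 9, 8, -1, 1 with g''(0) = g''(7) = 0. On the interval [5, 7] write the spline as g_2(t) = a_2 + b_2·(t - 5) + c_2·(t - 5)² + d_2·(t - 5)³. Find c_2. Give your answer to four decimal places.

1.5659

Put M_i = g'' at the i-th knot. Here h = (2, 3, 2) and Δ = (-1/2, -3, 1), so the interior equations h_(i-1)·M_(i-1) + 2(h_(i-1)+h_i)·M_i + h_i·M_(i+1) = 6(Δ_i − Δ_(i-1)) read
  2·M_0 + 10·M_1 + 3·M_2 = 6(Δ_1 - Δ_0) = -15
  3·M_1 + 10·M_2 + 2·M_3 = 6(Δ_2 - Δ_1) = 24
Natural end conditions: M_0 = M_3 = 0.
Hence M_0 = 0, M_1 = -222/91, M_2 = 285/91, M_3 = 0.
On [5, 7], with g_2(t) = a_2 + b_2·(t - 5) + c_2·(t - 5)² + d_2·(t - 5)³: c_2 = M_2/2 = 285/182, d_2 = (M_3 - M_2)/(6h_2) = -95/364, b_2 = Δ_2 - h_2(2M_2 + M_3)/6 = -99/91.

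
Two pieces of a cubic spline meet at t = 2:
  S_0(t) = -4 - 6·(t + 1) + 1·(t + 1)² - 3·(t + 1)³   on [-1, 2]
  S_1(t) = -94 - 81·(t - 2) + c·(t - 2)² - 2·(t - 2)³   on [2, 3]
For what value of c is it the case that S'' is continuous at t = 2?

S_0''(t) = 2 - 18·(t + 1), so S_0''(2) = -52. On the right, S_1''(2) = 2c, so c = -26.

-26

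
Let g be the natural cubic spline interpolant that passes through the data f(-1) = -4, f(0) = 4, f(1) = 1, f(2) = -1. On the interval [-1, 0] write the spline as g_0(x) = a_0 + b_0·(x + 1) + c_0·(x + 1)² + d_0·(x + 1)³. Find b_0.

11

With m_i denoting the second derivative at x_i, h_i = 1, 1, 1, and Δ_i = (y_(i+1) − y_i)/h_i = 8, -3, -2:
  1·m_0 + 4·m_1 + 1·m_2 = 6(Δ_1 - Δ_0) = -66
  1·m_1 + 4·m_2 + 1·m_3 = 6(Δ_2 - Δ_1) = 6
Natural end conditions: m_0 = m_3 = 0.
Forward elimination and back-substitution give m_0 = 0, m_1 = -18, m_2 = 6, m_3 = 0.
On [-1, 0], with g_0(x) = a_0 + b_0·(x + 1) + c_0·(x + 1)² + d_0·(x + 1)³: c_0 = m_0/2 = 0, d_0 = (m_1 - m_0)/(6h_0) = -3, b_0 = Δ_0 - h_0(2m_0 + m_1)/6 = 11.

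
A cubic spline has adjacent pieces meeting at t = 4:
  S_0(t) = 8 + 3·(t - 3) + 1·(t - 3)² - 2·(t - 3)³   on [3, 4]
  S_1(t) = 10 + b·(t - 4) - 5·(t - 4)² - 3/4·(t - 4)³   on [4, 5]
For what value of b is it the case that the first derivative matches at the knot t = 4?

S_0'(t) = 3 + 2·(t - 3) - 6·(t - 3)², so S_0'(4) = -1. On the right, S_1'(4) = b, so b = -1.

-1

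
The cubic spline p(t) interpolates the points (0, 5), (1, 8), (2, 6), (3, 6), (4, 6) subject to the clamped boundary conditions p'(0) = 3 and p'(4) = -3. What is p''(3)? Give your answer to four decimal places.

1.0714

Let M_i = p''(x_i). Step sizes h_i = 1, 1, 1, 1; slopes of the chords Δ_i = (y_(i+1) - y_i)/h_i = 3, -2, 0, 0.
  1·M_0 + 4·M_1 + 1·M_2 = 6(Δ_1 - Δ_0) = -30
  1·M_1 + 4·M_2 + 1·M_3 = 6(Δ_2 - Δ_1) = 12
  1·M_2 + 4·M_3 + 1·M_4 = 6(Δ_3 - Δ_2) = 0
Clamped end conditions give two more equations: 2h_0·M_0 + h_0·M_1 = 6(Δ_0 - p'(0)) = 0 and h_3·M_3 + 2h_3·M_4 = 6(p'(4) - Δ_3) = -18.
Solving the tridiagonal system: M_0 = 141/28, M_1 = -141/14, M_2 = 21/4, M_3 = 15/14, M_4 = -267/28.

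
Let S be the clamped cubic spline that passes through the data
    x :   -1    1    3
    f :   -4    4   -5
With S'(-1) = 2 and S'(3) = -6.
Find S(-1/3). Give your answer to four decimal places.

-1.4259

Write m_i for S''(x_i). With h_i = 2, 2 and divided differences Δ_i = 4, -9/2, the continuity of S' gives the tridiagonal system
  2·m_0 + 8·m_1 + 2·m_2 = 6(Δ_1 - Δ_0) = -51
Clamped end conditions give two more equations: 2h_0·m_0 + h_0·m_1 = 6(Δ_0 - S'(-1)) = 12 and h_1·m_1 + 2h_1·m_2 = 6(S'(3) - Δ_1) = -9.
Hence m_0 = 59/8, m_1 = -35/4, m_2 = 17/8.
On [-1, 1], S(x) = -4 + 2·(x + 1) + 59/16·(x + 1)² - 43/32·(x + 1)³.
With (x + 1) = 2/3: S(-1/3) = -77/54.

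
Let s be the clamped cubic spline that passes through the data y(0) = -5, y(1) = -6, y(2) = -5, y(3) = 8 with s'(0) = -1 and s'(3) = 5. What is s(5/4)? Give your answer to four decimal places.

-6.6125

Let m_i = s''(x_i). Step sizes h_i = 1, 1, 1; slopes of the chords Δ_i = (y_(i+1) - y_i)/h_i = -1, 1, 13.
  1·m_0 + 4·m_1 + 1·m_2 = 6(Δ_1 - Δ_0) = 12
  1·m_1 + 4·m_2 + 1·m_3 = 6(Δ_2 - Δ_1) = 72
Clamped end conditions give two more equations: 2h_0·m_0 + h_0·m_1 = 6(Δ_0 - s'(0)) = 0 and h_2·m_2 + 2h_2·m_3 = 6(s'(3) - Δ_2) = -48.
Solving: m_0 = 12/5, m_1 = -24/5, m_2 = 144/5, m_3 = -192/5.
On [1, 2], s(t) = -6 - 11/5·(t - 1) - 12/5·(t - 1)² + 28/5·(t - 1)³.
With (t - 1) = 1/4: s(5/4) = -529/80.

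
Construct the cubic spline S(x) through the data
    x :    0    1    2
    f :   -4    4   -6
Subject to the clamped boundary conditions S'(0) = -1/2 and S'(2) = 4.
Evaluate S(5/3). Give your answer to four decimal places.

-4.1759

With σ_i denoting the second derivative at x_i, h_i = 1, 1, and Δ_i = (y_(i+1) − y_i)/h_i = 8, -10:
  1·σ_0 + 4·σ_1 + 1·σ_2 = 6(Δ_1 - Δ_0) = -108
Clamped end conditions give two more equations: 2h_0·σ_0 + h_0·σ_1 = 6(Δ_0 - S'(0)) = 51 and h_1·σ_1 + 2h_1·σ_2 = 6(S'(2) - Δ_1) = 84.
Solving: σ_0 = 219/4, σ_1 = -117/2, σ_2 = 285/4.
On [1, 2], S(x) = 4 - 19/8·(x - 1) - 117/4·(x - 1)² + 173/8·(x - 1)³.
With (x - 1) = 2/3: S(5/3) = -451/108.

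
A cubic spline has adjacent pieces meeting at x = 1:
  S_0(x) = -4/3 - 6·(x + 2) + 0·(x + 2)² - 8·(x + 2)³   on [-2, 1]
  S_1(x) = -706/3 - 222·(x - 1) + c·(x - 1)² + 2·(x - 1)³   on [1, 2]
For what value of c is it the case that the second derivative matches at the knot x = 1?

-72

S_0''(x) = 0 - 48·(x + 2), so S_0''(1) = -144. On the right, S_1''(1) = 2c, so c = -72.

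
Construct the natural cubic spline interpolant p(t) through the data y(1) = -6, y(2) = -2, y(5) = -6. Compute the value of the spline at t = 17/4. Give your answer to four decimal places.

-3.5938

Let σ_i = p''(x_i). Step sizes h_i = 1, 3; slopes of the chords Δ_i = (y_(i+1) - y_i)/h_i = 4, -4/3.
  1·σ_0 + 8·σ_1 + 3·σ_2 = 6(Δ_1 - Δ_0) = -32
Natural end conditions: σ_0 = σ_2 = 0.
Forward elimination and back-substitution give σ_0 = 0, σ_1 = -4, σ_2 = 0.
On [2, 5], p(t) = -2 + 8/3·(t - 2) - 2·(t - 2)² + 2/9·(t - 2)³.
With (t - 2) = 9/4: p(17/4) = -115/32.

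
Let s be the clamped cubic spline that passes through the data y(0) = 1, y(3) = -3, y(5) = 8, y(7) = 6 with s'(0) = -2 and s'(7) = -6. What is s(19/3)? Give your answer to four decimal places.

8.8949

Let σ_i = s''(x_i). Step sizes h_i = 3, 2, 2; slopes of the chords Δ_i = (y_(i+1) - y_i)/h_i = -4/3, 11/2, -1.
  3·σ_0 + 10·σ_1 + 2·σ_2 = 6(Δ_1 - Δ_0) = 41
  2·σ_1 + 8·σ_2 + 2·σ_3 = 6(Δ_2 - Δ_1) = -39
Clamped end conditions give two more equations: 2h_0·σ_0 + h_0·σ_1 = 6(Δ_0 - s'(0)) = 4 and h_2·σ_2 + 2h_2·σ_3 = 6(s'(7) - Δ_2) = -30.
Forward elimination and back-substitution give σ_0 = -247/111, σ_1 = 214/37, σ_2 = -188/37, σ_3 = -367/74.
On [5, 7], s(x) = 8 + 299/74·(x - 5) - 94/37·(x - 5)² + 3/296·(x - 5)³.
With (x - 5) = 4/3: s(19/3) = 2962/333.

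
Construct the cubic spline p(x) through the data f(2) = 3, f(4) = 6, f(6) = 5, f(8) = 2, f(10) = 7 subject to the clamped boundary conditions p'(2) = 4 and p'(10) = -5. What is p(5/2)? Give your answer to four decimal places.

With M_i denoting the second derivative at x_i, h_i = 2, 2, 2, 2, and Δ_i = (y_(i+1) − y_i)/h_i = 3/2, -1/2, -3/2, 5/2:
  2·M_0 + 8·M_1 + 2·M_2 = 6(Δ_1 - Δ_0) = -12
  2·M_1 + 8·M_2 + 2·M_3 = 6(Δ_2 - Δ_1) = -6
  2·M_2 + 8·M_3 + 2·M_4 = 6(Δ_3 - Δ_2) = 24
Clamped end conditions give two more equations: 2h_0·M_0 + h_0·M_1 = 6(Δ_0 - p'(2)) = -15 and h_3·M_3 + 2h_3·M_4 = 6(p'(10) - Δ_3) = -45.
Forward elimination and back-substitution give M_0 = -213/56, M_1 = 3/28, M_2 = -21/8, M_3 = 207/28, M_4 = -837/56.
On [2, 4], p(x) = 3 + 4·(x - 2) - 213/112·(x - 2)² + 73/224·(x - 2)³.
With (x - 2) = 1/2: p(5/2) = 8181/1792.

4.5653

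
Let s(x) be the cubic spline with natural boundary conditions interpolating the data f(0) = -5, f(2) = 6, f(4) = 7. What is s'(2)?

3

Let m_i = s''(x_i). Step sizes h_i = 2, 2; slopes of the chords Δ_i = (y_(i+1) - y_i)/h_i = 11/2, 1/2.
  2·m_0 + 8·m_1 + 2·m_2 = 6(Δ_1 - Δ_0) = -30
Natural end conditions: m_0 = m_2 = 0.
Hence m_0 = 0, m_1 = -15/4, m_2 = 0.
On [2, 4], s'(x) = b_1 + 2c_1·(x - 2) + 3d_1·(x - 2)² with b_1 = Δ_1 - h_1(2m_1 + m_2)/6 = 3, c_1 = m_1/2 = -15/8, d_1 = (m_2 - m_1)/(6h_1) = 5/16. So s'(2) = 3.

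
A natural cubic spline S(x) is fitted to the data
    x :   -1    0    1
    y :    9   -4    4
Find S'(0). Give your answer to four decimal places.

With M_i denoting the second derivative at x_i, h_i = 1, 1, and Δ_i = (y_(i+1) − y_i)/h_i = -13, 8:
  1·M_0 + 4·M_1 + 1·M_2 = 6(Δ_1 - Δ_0) = 126
Natural end conditions: M_0 = M_2 = 0.
Forward elimination and back-substitution give M_0 = 0, M_1 = 63/2, M_2 = 0.
On [0, 1], S'(x) = b_1 + 2c_1·x + 3d_1·x² with b_1 = Δ_1 - h_1(2M_1 + M_2)/6 = -5/2, c_1 = M_1/2 = 63/4, d_1 = (M_2 - M_1)/(6h_1) = -21/4. So S'(0) = -5/2.

-2.5000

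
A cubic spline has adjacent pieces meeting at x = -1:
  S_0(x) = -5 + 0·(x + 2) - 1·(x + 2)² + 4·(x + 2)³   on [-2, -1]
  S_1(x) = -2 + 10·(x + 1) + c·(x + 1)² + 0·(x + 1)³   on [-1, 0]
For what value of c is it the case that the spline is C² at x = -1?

S_0''(x) = -2 + 24·(x + 2), so S_0''(-1) = 22. On the right, S_1''(-1) = 2c, so c = 11.

11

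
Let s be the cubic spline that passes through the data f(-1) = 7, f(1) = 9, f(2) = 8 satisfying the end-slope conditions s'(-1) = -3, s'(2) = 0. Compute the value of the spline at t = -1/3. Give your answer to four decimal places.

Put σ_i = s'' at the i-th knot. Here h = (2, 1) and Δ = (1, -1), so the interior equations h_(i-1)·σ_(i-1) + 2(h_(i-1)+h_i)·σ_i + h_i·σ_(i+1) = 6(Δ_i − Δ_(i-1)) read
  2·σ_0 + 6·σ_1 + 1·σ_2 = 6(Δ_1 - Δ_0) = -12
Clamped end conditions give two more equations: 2h_0·σ_0 + h_0·σ_1 = 6(Δ_0 - s'(-1)) = 24 and h_1·σ_1 + 2h_1·σ_2 = 6(s'(2) - Δ_1) = 6.
Hence σ_0 = 9, σ_1 = -6, σ_2 = 6.
On [-1, 1], s(t) = 7 - 3·(t + 1) + 9/2·(t + 1)² - 5/4·(t + 1)³.
With (t + 1) = 2/3: s(-1/3) = 179/27.

6.6296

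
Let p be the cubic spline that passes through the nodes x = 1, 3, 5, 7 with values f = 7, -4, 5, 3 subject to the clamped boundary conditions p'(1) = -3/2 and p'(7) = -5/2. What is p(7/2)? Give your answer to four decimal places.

Write σ_i for p''(x_i). With h_i = 2, 2, 2 and divided differences Δ_i = -11/2, 9/2, -1, the continuity of p' gives the tridiagonal system
  2·σ_0 + 8·σ_1 + 2·σ_2 = 6(Δ_1 - Δ_0) = 60
  2·σ_1 + 8·σ_2 + 2·σ_3 = 6(Δ_2 - Δ_1) = -33
Clamped end conditions give two more equations: 2h_0·σ_0 + h_0·σ_1 = 6(Δ_0 - p'(1)) = -24 and h_2·σ_2 + 2h_2·σ_3 = 6(p'(7) - Δ_2) = -9.
Forward elimination and back-substitution give σ_0 = -367/30, σ_1 = 187/15, σ_2 = -229/30, σ_3 = 47/30.
On [3, 5], p(x) = -4 - 19/15·(x - 3) + 187/30·(x - 3)² - 67/40·(x - 3)³.
With (x - 3) = 1/2: p(7/2) = -1051/320.

-3.2844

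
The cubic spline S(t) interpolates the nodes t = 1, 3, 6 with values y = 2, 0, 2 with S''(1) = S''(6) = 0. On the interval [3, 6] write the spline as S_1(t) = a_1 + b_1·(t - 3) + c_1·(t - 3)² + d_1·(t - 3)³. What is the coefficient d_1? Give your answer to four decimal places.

-0.0556

Put m_i = S'' at the i-th knot. Here h = (2, 3) and Δ = (-1, 2/3), so the interior equations h_(i-1)·m_(i-1) + 2(h_(i-1)+h_i)·m_i + h_i·m_(i+1) = 6(Δ_i − Δ_(i-1)) read
  2·m_0 + 10·m_1 + 3·m_2 = 6(Δ_1 - Δ_0) = 10
Natural end conditions: m_0 = m_2 = 0.
Forward elimination and back-substitution give m_0 = 0, m_1 = 1, m_2 = 0.
On [3, 6], with S_1(t) = a_1 + b_1·(t - 3) + c_1·(t - 3)² + d_1·(t - 3)³: c_1 = m_1/2 = 1/2, d_1 = (m_2 - m_1)/(6h_1) = -1/18, b_1 = Δ_1 - h_1(2m_1 + m_2)/6 = -1/3.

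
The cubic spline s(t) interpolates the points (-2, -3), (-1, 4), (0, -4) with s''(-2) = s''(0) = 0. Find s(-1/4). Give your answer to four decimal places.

-1.1211

Write M_i for s''(x_i). With h_i = 1, 1 and divided differences Δ_i = 7, -8, the continuity of s' gives the tridiagonal system
  1·M_0 + 4·M_1 + 1·M_2 = 6(Δ_1 - Δ_0) = -90
Natural end conditions: M_0 = M_2 = 0.
Solving: M_0 = 0, M_1 = -45/2, M_2 = 0.
On [-1, 0], s(t) = 4 - 1/2·(t + 1) - 45/4·(t + 1)² + 15/4·(t + 1)³.
With (t + 1) = 3/4: s(-1/4) = -287/256.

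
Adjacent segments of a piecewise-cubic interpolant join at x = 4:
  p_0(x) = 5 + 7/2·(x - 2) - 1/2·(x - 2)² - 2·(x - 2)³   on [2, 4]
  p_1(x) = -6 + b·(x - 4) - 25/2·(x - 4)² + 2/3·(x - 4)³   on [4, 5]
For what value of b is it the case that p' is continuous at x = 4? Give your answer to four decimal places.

p_0'(x) = 7/2 - 1·(x - 2) - 6·(x - 2)², so p_0'(4) = -45/2. On the right, p_1'(4) = b, so b = -45/2.

-22.5000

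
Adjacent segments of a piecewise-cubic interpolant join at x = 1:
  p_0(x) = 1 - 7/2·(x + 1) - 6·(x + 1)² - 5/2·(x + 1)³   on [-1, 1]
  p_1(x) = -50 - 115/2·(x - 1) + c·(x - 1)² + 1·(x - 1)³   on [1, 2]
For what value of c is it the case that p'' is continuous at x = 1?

p_0''(x) = -12 - 15·(x + 1), so p_0''(1) = -42. On the right, p_1''(1) = 2c, so c = -21.

-21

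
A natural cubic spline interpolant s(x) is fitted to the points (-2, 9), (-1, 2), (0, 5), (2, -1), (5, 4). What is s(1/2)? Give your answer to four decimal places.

With σ_i denoting the second derivative at x_i, h_i = 1, 1, 2, 3, and Δ_i = (y_(i+1) − y_i)/h_i = -7, 3, -3, 5/3:
  1·σ_0 + 4·σ_1 + 1·σ_2 = 6(Δ_1 - Δ_0) = 60
  1·σ_1 + 6·σ_2 + 2·σ_3 = 6(Δ_2 - Δ_1) = -36
  2·σ_2 + 10·σ_3 + 3·σ_4 = 6(Δ_3 - Δ_2) = 28
Natural end conditions: σ_0 = σ_4 = 0.
Forward elimination and back-substitution give σ_0 = 0, σ_1 = 1888/107, σ_2 = -1132/107, σ_3 = 526/107, σ_4 = 0.
On [0, 2], s(x) = 5 + 775/321·x - 566/107·x² + 829/642·x³.
With x = 1/2: s(1/2) = 8639/1712.

5.0461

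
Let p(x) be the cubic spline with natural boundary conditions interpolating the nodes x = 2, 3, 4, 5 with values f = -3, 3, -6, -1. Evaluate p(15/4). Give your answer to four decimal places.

Write M_i for p''(x_i). With h_i = 1, 1, 1 and divided differences Δ_i = 6, -9, 5, the continuity of p' gives the tridiagonal system
  1·M_0 + 4·M_1 + 1·M_2 = 6(Δ_1 - Δ_0) = -90
  1·M_1 + 4·M_2 + 1·M_3 = 6(Δ_2 - Δ_1) = 84
Natural end conditions: M_0 = M_3 = 0.
Forward elimination and back-substitution give M_0 = 0, M_1 = -148/5, M_2 = 142/5, M_3 = 0.
On [3, 4], p(x) = 3 - 58/15·(x - 3) - 74/5·(x - 3)² + 29/3·(x - 3)³.
With (x - 3) = 3/4: p(15/4) = -1327/320.

-4.1469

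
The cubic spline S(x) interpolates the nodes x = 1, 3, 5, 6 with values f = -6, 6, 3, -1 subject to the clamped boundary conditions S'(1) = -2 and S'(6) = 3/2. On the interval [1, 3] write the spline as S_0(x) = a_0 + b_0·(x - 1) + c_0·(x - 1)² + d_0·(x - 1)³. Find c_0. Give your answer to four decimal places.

8.2935

Let m_i = S''(x_i). Step sizes h_i = 2, 2, 1; slopes of the chords Δ_i = (y_(i+1) - y_i)/h_i = 6, -3/2, -4.
  2·m_0 + 8·m_1 + 2·m_2 = 6(Δ_1 - Δ_0) = -45
  2·m_1 + 6·m_2 + 1·m_3 = 6(Δ_2 - Δ_1) = -15
Clamped end conditions give two more equations: 2h_0·m_0 + h_0·m_1 = 6(Δ_0 - S'(1)) = 48 and h_2·m_2 + 2h_2·m_3 = 6(S'(6) - Δ_2) = 33.
Forward elimination and back-substitution give m_0 = 763/46, m_1 = -211/23, m_2 = -55/23, m_3 = 407/23.
On [1, 3], with S_0(x) = a_0 + b_0·(x - 1) + c_0·(x - 1)² + d_0·(x - 1)³: c_0 = m_0/2 = 763/92, d_0 = (m_1 - m_0)/(6h_0) = -395/184, b_0 = Δ_0 - h_0(2m_0 + m_1)/6 = -2.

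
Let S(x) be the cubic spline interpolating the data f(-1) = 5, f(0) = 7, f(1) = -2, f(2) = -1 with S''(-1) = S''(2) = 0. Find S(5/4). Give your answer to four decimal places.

Put M_i = S'' at the i-th knot. Here h = (1, 1, 1) and Δ = (2, -9, 1), so the interior equations h_(i-1)·M_(i-1) + 2(h_(i-1)+h_i)·M_i + h_i·M_(i+1) = 6(Δ_i − Δ_(i-1)) read
  1·M_0 + 4·M_1 + 1·M_2 = 6(Δ_1 - Δ_0) = -66
  1·M_1 + 4·M_2 + 1·M_3 = 6(Δ_2 - Δ_1) = 60
Natural end conditions: M_0 = M_3 = 0.
Forward elimination and back-substitution give M_0 = 0, M_1 = -108/5, M_2 = 102/5, M_3 = 0.
On [1, 2], S(x) = -2 - 29/5·(x - 1) + 51/5·(x - 1)² - 17/5·(x - 1)³.
With (x - 1) = 1/4: S(5/4) = -917/320.

-2.8656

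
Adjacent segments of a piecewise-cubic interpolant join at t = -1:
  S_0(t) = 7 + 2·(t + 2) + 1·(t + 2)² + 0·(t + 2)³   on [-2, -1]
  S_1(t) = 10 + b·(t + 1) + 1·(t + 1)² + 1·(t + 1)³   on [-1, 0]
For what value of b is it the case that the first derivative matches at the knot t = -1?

S_0'(t) = 2 + 2·(t + 2) + 0·(t + 2)², so S_0'(-1) = 4. On the right, S_1'(-1) = b, so b = 4.

4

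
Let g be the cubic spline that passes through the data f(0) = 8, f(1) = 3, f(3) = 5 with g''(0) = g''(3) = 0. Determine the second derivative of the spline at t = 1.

6

Put M_i = g'' at the i-th knot. Here h = (1, 2) and Δ = (-5, 1), so the interior equations h_(i-1)·M_(i-1) + 2(h_(i-1)+h_i)·M_i + h_i·M_(i+1) = 6(Δ_i − Δ_(i-1)) read
  1·M_0 + 6·M_1 + 2·M_2 = 6(Δ_1 - Δ_0) = 36
Natural end conditions: M_0 = M_2 = 0.
Solving the tridiagonal system: M_0 = 0, M_1 = 6, M_2 = 0.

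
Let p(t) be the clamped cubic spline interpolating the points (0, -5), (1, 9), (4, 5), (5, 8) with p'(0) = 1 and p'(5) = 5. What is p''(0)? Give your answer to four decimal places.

Write M_i for p''(x_i). With h_i = 1, 3, 1 and divided differences Δ_i = 14, -4/3, 3, the continuity of p' gives the tridiagonal system
  1·M_0 + 8·M_1 + 3·M_2 = 6(Δ_1 - Δ_0) = -92
  3·M_1 + 8·M_2 + 1·M_3 = 6(Δ_2 - Δ_1) = 26
Clamped end conditions give two more equations: 2h_0·M_0 + h_0·M_1 = 6(Δ_0 - p'(0)) = 78 and h_2·M_2 + 2h_2·M_3 = 6(p'(5) - Δ_2) = 12.
Forward elimination and back-substitution give M_0 = 3152/63, M_1 = -1390/63, M_2 = 724/63, M_3 = 16/63.

50.0317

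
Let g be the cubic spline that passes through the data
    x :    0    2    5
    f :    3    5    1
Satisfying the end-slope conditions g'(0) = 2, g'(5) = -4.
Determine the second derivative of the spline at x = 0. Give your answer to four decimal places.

Write m_i for g''(x_i). With h_i = 2, 3 and divided differences Δ_i = 1, -4/3, the continuity of g' gives the tridiagonal system
  2·m_0 + 10·m_1 + 3·m_2 = 6(Δ_1 - Δ_0) = -14
Clamped end conditions give two more equations: 2h_0·m_0 + h_0·m_1 = 6(Δ_0 - g'(0)) = -6 and h_1·m_1 + 2h_1·m_2 = 6(g'(5) - Δ_1) = -16.
Hence m_0 = -13/10, m_1 = -2/5, m_2 = -37/15.

-1.3000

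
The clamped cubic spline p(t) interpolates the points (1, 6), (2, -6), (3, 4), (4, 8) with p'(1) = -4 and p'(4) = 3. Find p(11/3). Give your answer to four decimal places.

7.2988

With σ_i denoting the second derivative at x_i, h_i = 1, 1, 1, and Δ_i = (y_(i+1) − y_i)/h_i = -12, 10, 4:
  1·σ_0 + 4·σ_1 + 1·σ_2 = 6(Δ_1 - Δ_0) = 132
  1·σ_1 + 4·σ_2 + 1·σ_3 = 6(Δ_2 - Δ_1) = -36
Clamped end conditions give two more equations: 2h_0·σ_0 + h_0·σ_1 = 6(Δ_0 - p'(1)) = -48 and h_2·σ_2 + 2h_2·σ_3 = 6(p'(4) - Δ_2) = -6.
Forward elimination and back-substitution give σ_0 = -746/15, σ_1 = 772/15, σ_2 = -362/15, σ_3 = 136/15.
On [3, 4], p(t) = 4 + 158/15·(t - 3) - 181/15·(t - 3)² + 83/15·(t - 3)³.
With (t - 3) = 2/3: p(11/3) = 2956/405.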